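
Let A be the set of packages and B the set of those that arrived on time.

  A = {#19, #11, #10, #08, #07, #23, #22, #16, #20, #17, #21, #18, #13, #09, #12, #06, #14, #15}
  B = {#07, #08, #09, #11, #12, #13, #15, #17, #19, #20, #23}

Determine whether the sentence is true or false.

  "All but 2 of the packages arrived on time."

Truth condition: |A ∖ B| = 2.
|A| = 18, |A ∩ B| = 11, |A ∖ B| = 7.
|A ∖ B| = 7, so the statement is false.

False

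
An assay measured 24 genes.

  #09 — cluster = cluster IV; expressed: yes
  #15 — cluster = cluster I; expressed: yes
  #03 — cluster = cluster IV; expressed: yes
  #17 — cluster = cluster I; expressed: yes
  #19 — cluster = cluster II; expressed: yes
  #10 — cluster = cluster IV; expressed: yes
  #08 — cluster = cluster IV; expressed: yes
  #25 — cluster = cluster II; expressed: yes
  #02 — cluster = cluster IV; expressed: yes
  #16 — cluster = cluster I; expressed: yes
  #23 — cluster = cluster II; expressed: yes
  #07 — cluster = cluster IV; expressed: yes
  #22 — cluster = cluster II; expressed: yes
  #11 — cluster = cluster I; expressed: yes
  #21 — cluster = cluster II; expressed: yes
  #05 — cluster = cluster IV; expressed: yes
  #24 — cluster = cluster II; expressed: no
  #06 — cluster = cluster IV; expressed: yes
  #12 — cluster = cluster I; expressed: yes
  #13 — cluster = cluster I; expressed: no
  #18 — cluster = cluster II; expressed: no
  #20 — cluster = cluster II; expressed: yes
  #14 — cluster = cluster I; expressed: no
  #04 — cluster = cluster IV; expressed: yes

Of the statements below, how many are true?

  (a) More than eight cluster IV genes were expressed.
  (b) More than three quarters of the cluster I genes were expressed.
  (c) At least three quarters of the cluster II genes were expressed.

2

(a) cluster IV: |A| = 9, |A ∩ B| = 9; needs |A ∩ B| > 8 — true.
(b) cluster I: |A| = 7, |A ∩ B| = 5; needs |A ∩ B| / |A| > 3/4 — false.
(c) cluster II: |A| = 8, |A ∩ B| = 6; needs |A ∩ B| / |A| ≥ 3/4 — true.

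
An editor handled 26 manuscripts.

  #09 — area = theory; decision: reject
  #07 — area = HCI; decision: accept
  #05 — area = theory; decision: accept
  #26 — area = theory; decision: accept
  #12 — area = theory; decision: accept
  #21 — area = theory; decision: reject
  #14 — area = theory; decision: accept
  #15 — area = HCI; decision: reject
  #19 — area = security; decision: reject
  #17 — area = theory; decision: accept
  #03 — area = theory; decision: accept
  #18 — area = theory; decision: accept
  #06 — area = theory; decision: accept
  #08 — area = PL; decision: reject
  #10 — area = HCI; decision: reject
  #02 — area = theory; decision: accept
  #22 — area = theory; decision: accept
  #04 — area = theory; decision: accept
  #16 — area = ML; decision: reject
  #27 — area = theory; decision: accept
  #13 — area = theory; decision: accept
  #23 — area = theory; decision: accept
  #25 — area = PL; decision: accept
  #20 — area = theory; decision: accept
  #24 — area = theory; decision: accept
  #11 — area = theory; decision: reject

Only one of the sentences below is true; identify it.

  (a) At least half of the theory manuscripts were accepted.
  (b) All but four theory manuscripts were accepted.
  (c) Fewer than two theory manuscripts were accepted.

|A| = 19, |A ∩ B| = 16, |A ∖ B| = 3.
(a) requires |A ∩ B| ≥ |A ∖ B|: true.
(b) requires |A ∖ B| = 4: false.
(c) requires |A ∩ B| < 2: false.

(a)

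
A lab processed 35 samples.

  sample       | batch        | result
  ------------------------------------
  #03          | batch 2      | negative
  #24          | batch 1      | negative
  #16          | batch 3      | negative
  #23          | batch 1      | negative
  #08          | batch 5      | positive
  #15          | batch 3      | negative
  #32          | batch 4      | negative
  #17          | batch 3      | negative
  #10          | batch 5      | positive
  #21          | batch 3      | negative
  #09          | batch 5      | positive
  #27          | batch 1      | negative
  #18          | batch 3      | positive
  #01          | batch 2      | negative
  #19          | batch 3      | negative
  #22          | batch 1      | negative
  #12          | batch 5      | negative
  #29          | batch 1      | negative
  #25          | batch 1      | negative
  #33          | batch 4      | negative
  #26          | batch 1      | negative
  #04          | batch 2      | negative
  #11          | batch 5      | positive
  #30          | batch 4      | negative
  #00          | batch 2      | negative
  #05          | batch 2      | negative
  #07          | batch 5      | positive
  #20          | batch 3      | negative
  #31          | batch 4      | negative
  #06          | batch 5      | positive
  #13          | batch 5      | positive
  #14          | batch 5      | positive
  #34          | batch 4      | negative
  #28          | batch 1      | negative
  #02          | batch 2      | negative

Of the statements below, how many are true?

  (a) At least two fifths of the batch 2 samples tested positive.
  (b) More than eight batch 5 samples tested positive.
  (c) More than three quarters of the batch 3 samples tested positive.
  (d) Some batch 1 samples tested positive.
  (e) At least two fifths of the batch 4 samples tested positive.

(a) batch 2: |A| = 6, |A ∩ B| = 0; needs |A ∩ B| / |A| ≥ 2/5 — false.
(b) batch 5: |A| = 9, |A ∩ B| = 8; needs |A ∩ B| > 8 — false.
(c) batch 3: |A| = 7, |A ∩ B| = 1; needs |A ∩ B| / |A| > 3/4 — false.
(d) batch 1: |A| = 8, |A ∩ B| = 0; needs A ∩ B ≠ ∅ (|A ∩ B| ≥ 1) — false.
(e) batch 4: |A| = 5, |A ∩ B| = 0; needs |A ∩ B| / |A| ≥ 2/5 — false.

0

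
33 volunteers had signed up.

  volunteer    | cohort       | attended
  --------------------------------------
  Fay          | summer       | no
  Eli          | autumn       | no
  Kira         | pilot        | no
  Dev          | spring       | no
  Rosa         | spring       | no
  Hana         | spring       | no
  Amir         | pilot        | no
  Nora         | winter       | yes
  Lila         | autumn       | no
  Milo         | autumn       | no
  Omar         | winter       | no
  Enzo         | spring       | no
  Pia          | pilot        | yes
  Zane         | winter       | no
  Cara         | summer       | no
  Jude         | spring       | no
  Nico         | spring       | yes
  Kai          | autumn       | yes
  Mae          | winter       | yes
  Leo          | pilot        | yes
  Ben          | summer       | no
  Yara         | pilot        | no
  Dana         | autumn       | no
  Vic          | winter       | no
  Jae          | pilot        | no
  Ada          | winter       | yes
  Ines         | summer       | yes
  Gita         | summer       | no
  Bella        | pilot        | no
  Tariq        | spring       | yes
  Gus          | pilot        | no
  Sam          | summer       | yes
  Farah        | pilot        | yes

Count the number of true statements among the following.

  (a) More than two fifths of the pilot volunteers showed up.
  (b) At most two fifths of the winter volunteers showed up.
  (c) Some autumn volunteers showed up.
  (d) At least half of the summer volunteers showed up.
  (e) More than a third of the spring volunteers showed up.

(a) pilot: |A| = 9, |A ∩ B| = 3; needs |A ∩ B| / |A| > 2/5 — false.
(b) winter: |A| = 6, |A ∩ B| = 3; needs |A ∩ B| / |A| ≤ 2/5 — false.
(c) autumn: |A| = 5, |A ∩ B| = 1; needs A ∩ B ≠ ∅ (|A ∩ B| ≥ 1) — true.
(d) summer: |A| = 6, |A ∩ B| = 2; needs |A ∩ B| ≥ |A ∖ B| — false.
(e) spring: |A| = 7, |A ∩ B| = 2; needs |A ∩ B| / |A| > 1/3 — false.

1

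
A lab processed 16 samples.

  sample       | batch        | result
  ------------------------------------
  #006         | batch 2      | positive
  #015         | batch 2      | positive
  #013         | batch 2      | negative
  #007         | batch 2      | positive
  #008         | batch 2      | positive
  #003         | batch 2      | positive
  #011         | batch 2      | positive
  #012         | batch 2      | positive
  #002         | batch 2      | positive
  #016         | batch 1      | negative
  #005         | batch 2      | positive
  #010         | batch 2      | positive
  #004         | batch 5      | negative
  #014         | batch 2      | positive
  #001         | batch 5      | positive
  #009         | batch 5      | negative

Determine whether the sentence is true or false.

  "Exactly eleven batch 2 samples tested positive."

Truth condition: |A ∩ B| = 11.
A (the restrictor) = {#006, #015, #013, #007, #008, #003, #011, #012, #002, #005, #010, #014}, |A| = 12.
A ∩ B = {#006, #015, #007, #008, #003, #011, #012, #002, #005, #010, #014}, so |A ∩ B| = 11.
|A ∩ B| = 11, so the statement is true.

True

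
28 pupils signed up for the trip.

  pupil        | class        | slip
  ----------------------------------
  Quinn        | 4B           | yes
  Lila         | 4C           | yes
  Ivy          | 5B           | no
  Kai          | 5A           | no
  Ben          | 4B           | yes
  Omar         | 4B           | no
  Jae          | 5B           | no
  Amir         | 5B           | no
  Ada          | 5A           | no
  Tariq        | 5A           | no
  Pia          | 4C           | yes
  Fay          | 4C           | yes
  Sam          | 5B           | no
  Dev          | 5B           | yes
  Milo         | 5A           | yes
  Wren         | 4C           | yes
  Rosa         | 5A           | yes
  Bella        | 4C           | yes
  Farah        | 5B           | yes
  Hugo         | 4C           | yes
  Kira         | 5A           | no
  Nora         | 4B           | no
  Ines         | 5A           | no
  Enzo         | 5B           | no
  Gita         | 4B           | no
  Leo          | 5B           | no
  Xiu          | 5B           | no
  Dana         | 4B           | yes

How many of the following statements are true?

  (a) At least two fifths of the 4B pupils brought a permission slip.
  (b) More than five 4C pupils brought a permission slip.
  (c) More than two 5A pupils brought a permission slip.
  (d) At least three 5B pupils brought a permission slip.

(a) 4B: |A| = 6, |A ∩ B| = 3; needs |A ∩ B| / |A| ≥ 2/5 — true.
(b) 4C: |A| = 6, |A ∩ B| = 6; needs |A ∩ B| > 5 — true.
(c) 5A: |A| = 7, |A ∩ B| = 2; needs |A ∩ B| > 2 — false.
(d) 5B: |A| = 9, |A ∩ B| = 2; needs |A ∩ B| ≥ 3 — false.

2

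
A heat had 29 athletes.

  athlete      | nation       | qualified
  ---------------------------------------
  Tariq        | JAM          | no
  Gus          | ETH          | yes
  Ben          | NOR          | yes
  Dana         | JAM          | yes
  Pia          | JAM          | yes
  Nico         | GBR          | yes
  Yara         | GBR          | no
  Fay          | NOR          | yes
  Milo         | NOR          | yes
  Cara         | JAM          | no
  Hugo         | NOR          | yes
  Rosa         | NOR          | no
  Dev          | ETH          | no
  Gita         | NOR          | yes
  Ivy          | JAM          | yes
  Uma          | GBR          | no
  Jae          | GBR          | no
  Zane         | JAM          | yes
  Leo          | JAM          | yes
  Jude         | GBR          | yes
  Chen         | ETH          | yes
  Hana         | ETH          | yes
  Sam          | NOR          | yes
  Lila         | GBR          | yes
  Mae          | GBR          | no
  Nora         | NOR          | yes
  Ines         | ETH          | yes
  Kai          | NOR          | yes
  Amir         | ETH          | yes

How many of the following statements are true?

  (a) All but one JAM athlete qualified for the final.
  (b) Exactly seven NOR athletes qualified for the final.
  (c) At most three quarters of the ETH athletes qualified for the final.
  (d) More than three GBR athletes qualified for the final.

(a) JAM: |A| = 7, |A ∩ B| = 5; needs |A ∖ B| = 1 — false.
(b) NOR: |A| = 9, |A ∩ B| = 8; needs |A ∩ B| = 7 — false.
(c) ETH: |A| = 6, |A ∩ B| = 5; needs |A ∩ B| / |A| ≤ 3/4 — false.
(d) GBR: |A| = 7, |A ∩ B| = 3; needs |A ∩ B| > 3 — false.

0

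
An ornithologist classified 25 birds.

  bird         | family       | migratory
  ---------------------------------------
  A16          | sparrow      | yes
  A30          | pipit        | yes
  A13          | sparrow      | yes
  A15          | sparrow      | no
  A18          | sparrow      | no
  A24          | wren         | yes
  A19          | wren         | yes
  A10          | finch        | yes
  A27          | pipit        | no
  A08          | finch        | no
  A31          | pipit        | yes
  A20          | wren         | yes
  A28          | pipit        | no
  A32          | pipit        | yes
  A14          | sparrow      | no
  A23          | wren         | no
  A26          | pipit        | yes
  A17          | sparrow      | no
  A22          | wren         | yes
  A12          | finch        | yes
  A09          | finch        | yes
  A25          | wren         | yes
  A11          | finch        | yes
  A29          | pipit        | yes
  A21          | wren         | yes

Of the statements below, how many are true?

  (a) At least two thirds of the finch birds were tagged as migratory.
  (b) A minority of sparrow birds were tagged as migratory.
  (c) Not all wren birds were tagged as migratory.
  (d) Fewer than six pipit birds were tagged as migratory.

4

(a) finch: |A| = 5, |A ∩ B| = 4; needs |A ∩ B| / |A| ≥ 2/3 — true.
(b) sparrow: |A| = 6, |A ∩ B| = 2; needs |A ∩ B| < |A ∖ B| — true.
(c) wren: |A| = 7, |A ∩ B| = 6; needs A ⊄ B (|A ∖ B| ≥ 1) — true.
(d) pipit: |A| = 7, |A ∩ B| = 5; needs |A ∩ B| < 6 — true.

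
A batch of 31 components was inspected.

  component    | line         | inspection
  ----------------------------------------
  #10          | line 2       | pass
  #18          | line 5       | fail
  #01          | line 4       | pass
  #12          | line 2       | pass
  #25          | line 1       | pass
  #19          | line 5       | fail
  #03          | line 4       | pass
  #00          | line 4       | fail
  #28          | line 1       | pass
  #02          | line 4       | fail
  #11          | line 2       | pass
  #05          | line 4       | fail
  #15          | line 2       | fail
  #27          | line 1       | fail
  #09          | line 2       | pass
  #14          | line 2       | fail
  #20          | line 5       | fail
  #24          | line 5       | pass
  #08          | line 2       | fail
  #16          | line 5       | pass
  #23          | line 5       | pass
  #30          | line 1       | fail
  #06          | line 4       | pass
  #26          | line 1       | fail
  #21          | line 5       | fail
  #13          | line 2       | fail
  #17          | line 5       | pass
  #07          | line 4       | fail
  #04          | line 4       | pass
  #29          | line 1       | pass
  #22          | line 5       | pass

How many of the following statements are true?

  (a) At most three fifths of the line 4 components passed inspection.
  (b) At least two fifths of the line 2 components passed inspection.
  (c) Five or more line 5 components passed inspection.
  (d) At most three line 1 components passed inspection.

(a) line 4: |A| = 8, |A ∩ B| = 4; needs |A ∩ B| / |A| ≤ 3/5 — true.
(b) line 2: |A| = 8, |A ∩ B| = 4; needs |A ∩ B| / |A| ≥ 2/5 — true.
(c) line 5: |A| = 9, |A ∩ B| = 5; needs |A ∩ B| ≥ 5 — true.
(d) line 1: |A| = 6, |A ∩ B| = 3; needs |A ∩ B| ≤ 3 — true.

4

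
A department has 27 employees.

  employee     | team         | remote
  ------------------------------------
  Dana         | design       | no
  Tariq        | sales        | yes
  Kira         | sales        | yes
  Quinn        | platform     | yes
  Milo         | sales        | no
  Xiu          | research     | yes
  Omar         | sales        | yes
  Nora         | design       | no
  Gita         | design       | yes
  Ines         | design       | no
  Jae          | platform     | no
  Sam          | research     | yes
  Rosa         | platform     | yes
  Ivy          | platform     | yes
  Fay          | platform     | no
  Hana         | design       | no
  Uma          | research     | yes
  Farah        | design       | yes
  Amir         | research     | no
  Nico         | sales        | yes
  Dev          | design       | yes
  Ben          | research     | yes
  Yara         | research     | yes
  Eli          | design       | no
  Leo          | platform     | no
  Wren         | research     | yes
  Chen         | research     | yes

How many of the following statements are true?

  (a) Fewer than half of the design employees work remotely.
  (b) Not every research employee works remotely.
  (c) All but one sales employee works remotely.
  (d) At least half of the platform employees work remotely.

4

(a) design: |A| = 8, |A ∩ B| = 3; needs |A ∩ B| < |A ∖ B| — true.
(b) research: |A| = 8, |A ∩ B| = 7; needs A ⊄ B (|A ∖ B| ≥ 1) — true.
(c) sales: |A| = 5, |A ∩ B| = 4; needs |A ∖ B| = 1 — true.
(d) platform: |A| = 6, |A ∩ B| = 3; needs |A ∩ B| ≥ |A ∖ B| — true.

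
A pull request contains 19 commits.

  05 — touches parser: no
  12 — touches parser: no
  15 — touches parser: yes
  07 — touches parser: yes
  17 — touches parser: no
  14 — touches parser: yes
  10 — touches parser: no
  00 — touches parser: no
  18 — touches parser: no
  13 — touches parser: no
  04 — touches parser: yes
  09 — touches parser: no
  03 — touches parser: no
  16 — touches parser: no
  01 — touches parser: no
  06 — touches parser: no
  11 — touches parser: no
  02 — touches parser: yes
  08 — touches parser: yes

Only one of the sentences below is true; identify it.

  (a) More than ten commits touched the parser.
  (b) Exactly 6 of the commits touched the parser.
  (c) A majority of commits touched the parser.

|A| = 19, |A ∩ B| = 6, |A ∖ B| = 13.
(a) requires |A ∩ B| > 10: false.
(b) requires |A ∩ B| = 6: true.
(c) requires |A ∩ B| > |A ∖ B|: false.

(b)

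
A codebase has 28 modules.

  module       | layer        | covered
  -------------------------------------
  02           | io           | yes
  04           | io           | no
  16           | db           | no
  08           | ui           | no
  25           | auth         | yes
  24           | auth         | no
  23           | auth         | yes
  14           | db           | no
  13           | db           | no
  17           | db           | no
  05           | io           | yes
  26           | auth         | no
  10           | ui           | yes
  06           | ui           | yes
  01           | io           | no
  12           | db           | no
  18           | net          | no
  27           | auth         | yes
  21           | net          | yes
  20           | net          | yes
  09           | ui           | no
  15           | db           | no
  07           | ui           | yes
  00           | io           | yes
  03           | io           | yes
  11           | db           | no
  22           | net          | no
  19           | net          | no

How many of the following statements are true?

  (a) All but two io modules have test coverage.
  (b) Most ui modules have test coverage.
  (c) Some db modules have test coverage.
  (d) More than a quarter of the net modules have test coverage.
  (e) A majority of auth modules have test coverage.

4

(a) io: |A| = 6, |A ∩ B| = 4; needs |A ∖ B| = 2 — true.
(b) ui: |A| = 5, |A ∩ B| = 3; needs |A ∩ B| > |A ∖ B| — true.
(c) db: |A| = 7, |A ∩ B| = 0; needs A ∩ B ≠ ∅ (|A ∩ B| ≥ 1) — false.
(d) net: |A| = 5, |A ∩ B| = 2; needs |A ∩ B| / |A| > 1/4 — true.
(e) auth: |A| = 5, |A ∩ B| = 3; needs |A ∩ B| > |A ∖ B| — true.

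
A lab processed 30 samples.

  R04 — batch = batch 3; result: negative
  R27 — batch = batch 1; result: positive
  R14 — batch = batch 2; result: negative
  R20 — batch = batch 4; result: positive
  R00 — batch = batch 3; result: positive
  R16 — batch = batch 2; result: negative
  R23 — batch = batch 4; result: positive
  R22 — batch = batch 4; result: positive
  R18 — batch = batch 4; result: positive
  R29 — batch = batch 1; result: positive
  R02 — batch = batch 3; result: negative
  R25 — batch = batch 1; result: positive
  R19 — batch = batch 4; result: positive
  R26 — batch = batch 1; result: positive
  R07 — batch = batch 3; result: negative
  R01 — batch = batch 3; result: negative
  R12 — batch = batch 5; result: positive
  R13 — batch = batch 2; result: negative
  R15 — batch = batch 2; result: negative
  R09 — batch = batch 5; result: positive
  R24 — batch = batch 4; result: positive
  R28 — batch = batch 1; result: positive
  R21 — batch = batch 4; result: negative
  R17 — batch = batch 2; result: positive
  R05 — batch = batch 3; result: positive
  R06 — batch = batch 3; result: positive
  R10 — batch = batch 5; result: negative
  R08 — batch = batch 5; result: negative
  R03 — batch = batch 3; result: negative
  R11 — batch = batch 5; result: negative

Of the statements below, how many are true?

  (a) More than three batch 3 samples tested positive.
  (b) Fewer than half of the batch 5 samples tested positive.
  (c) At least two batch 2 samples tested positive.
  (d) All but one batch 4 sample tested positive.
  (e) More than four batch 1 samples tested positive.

(a) batch 3: |A| = 8, |A ∩ B| = 3; needs |A ∩ B| > 3 — false.
(b) batch 5: |A| = 5, |A ∩ B| = 2; needs |A ∩ B| < |A ∖ B| — true.
(c) batch 2: |A| = 5, |A ∩ B| = 1; needs |A ∩ B| ≥ 2 — false.
(d) batch 4: |A| = 7, |A ∩ B| = 6; needs |A ∖ B| = 1 — true.
(e) batch 1: |A| = 5, |A ∩ B| = 5; needs |A ∩ B| > 4 — true.

3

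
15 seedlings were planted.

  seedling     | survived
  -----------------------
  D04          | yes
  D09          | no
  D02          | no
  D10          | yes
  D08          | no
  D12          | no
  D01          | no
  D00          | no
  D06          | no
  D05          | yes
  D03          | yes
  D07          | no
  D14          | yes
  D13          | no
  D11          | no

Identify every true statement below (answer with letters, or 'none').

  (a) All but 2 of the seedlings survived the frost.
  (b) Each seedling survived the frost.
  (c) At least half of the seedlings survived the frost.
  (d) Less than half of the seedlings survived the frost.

|A| = 15, |A ∩ B| = 5, |A ∖ B| = 10.
(a) |A ∖ B| = 2: fails.
(b) A ⊆ B, i.e. every element of A is in B (|A ∖ B| = 0): fails.
(c) |A ∩ B| ≥ |A ∖ B|: fails.
(d) |A ∩ B| < |A ∖ B|: holds.

(d)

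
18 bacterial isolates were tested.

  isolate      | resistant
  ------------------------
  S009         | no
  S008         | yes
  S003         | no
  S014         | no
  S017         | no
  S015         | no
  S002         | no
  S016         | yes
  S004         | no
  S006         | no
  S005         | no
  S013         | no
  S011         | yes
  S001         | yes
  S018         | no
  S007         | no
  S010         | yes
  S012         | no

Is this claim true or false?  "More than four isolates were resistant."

True

The determiner here denotes the relation: |A ∩ B| > 4.
|A| = 18, |A ∩ B| = 5, |A ∖ B| = 13.
|A ∩ B| = 5, so the statement is true.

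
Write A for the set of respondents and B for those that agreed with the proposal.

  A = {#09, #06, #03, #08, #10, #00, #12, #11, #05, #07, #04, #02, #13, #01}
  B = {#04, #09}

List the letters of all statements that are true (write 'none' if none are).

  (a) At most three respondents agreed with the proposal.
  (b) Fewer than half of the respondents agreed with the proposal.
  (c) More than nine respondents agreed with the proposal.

|A| = 14, |A ∩ B| = 2, |A ∖ B| = 12.
(a) |A ∩ B| ≤ 3: holds.
(b) |A ∩ B| < |A ∖ B|: holds.
(c) |A ∩ B| > 9: fails.

(a), (b)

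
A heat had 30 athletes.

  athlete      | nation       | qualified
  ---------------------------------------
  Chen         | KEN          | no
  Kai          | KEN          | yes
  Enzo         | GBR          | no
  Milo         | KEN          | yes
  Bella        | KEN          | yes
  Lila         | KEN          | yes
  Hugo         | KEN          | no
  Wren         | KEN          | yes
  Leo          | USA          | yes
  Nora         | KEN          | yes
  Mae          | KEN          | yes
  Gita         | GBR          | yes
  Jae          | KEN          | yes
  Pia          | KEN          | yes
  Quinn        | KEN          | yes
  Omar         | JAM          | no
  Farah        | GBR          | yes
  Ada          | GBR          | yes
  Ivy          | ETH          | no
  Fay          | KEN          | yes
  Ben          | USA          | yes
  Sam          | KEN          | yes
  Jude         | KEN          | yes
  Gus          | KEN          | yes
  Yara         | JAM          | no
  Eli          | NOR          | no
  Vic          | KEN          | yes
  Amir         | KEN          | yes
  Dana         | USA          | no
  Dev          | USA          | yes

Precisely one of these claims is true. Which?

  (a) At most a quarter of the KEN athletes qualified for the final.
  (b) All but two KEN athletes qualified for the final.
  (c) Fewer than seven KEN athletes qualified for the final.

|A| = 18, |A ∩ B| = 16, |A ∖ B| = 2.
(a) requires |A ∩ B| / |A| ≤ 1/4: false.
(b) requires |A ∖ B| = 2: true.
(c) requires |A ∩ B| < 7: false.

(b)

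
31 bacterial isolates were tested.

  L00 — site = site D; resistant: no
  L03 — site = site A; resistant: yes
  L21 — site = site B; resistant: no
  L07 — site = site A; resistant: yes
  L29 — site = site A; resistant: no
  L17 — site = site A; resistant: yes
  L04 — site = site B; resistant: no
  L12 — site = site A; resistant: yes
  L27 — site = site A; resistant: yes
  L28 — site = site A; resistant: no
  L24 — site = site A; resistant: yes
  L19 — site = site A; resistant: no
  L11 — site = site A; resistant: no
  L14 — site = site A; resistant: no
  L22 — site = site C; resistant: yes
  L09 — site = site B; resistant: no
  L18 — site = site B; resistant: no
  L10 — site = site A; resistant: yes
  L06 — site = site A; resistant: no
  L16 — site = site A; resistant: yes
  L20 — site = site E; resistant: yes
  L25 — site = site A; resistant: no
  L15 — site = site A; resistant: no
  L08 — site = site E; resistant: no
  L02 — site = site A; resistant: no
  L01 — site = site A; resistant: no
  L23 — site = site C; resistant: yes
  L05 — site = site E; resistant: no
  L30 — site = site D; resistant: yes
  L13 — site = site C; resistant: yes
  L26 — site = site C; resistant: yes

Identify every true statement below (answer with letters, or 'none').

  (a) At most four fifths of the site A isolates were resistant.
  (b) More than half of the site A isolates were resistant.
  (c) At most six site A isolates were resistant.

|A| = 18, |A ∩ B| = 8, |A ∖ B| = 10.
(a) |A ∩ B| / |A| ≤ 4/5: holds.
(b) |A ∩ B| > |A ∖ B|: fails.
(c) |A ∩ B| ≤ 6: fails.

(a)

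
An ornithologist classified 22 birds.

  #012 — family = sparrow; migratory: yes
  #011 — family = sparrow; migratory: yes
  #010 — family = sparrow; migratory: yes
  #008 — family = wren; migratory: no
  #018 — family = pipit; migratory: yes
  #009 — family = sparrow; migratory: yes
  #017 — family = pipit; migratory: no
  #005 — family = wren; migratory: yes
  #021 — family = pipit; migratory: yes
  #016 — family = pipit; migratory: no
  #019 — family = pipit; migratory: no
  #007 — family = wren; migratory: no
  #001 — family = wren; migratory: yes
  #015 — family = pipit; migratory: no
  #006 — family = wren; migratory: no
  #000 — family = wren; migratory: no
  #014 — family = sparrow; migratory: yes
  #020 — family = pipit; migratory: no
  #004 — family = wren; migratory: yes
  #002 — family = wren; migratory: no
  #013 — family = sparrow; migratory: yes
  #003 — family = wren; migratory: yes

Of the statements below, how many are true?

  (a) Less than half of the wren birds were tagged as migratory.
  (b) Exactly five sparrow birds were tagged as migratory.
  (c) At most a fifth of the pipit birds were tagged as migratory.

1

(a) wren: |A| = 9, |A ∩ B| = 4; needs |A ∩ B| < |A ∖ B| — true.
(b) sparrow: |A| = 6, |A ∩ B| = 6; needs |A ∩ B| = 5 — false.
(c) pipit: |A| = 7, |A ∩ B| = 2; needs |A ∩ B| / |A| ≤ 1/5 — false.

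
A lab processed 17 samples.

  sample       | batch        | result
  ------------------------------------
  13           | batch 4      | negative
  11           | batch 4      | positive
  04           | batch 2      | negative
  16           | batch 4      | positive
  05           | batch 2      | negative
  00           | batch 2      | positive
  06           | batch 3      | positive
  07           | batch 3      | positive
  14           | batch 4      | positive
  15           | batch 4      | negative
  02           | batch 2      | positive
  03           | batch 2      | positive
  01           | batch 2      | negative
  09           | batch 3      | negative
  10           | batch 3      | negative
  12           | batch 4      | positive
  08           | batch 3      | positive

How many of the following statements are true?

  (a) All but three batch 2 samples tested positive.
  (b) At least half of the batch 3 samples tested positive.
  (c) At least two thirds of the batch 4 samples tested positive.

3

(a) batch 2: |A| = 6, |A ∩ B| = 3; needs |A ∖ B| = 3 — true.
(b) batch 3: |A| = 5, |A ∩ B| = 3; needs |A ∩ B| ≥ |A ∖ B| — true.
(c) batch 4: |A| = 6, |A ∩ B| = 4; needs |A ∩ B| / |A| ≥ 2/3 — true.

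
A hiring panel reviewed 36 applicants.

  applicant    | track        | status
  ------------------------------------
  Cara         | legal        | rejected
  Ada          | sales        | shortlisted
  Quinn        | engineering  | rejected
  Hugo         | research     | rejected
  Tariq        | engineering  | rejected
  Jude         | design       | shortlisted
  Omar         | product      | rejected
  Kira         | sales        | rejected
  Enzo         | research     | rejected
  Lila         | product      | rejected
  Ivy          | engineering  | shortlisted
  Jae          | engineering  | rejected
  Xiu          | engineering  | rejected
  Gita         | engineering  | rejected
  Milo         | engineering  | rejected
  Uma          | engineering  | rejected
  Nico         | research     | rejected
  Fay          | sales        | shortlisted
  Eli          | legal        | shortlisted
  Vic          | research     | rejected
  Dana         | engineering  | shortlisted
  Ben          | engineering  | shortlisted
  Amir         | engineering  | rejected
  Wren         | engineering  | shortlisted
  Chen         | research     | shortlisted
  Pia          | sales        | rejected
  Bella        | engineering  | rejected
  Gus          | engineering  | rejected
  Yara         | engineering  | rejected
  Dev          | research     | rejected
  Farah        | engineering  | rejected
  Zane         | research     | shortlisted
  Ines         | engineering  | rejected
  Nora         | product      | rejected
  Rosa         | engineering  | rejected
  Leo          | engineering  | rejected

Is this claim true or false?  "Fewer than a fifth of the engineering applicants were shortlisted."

The determiner here denotes the relation: |A ∩ B| / |A| < 1/5.
|A| = 19, |A ∩ B| = 4, |A ∖ B| = 15.
|A ∩ B|/|A| = 4/19, so the statement is false.

False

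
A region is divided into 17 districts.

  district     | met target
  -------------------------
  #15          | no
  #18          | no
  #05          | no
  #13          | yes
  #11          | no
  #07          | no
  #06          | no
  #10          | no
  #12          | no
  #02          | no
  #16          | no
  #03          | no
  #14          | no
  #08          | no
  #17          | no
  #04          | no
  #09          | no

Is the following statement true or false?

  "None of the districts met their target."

False

Truth condition: A ∩ B = ∅ (|A ∩ B| = 0).
|A| = 17, |A ∩ B| = 1, |A ∖ B| = 16.
So the statement is false.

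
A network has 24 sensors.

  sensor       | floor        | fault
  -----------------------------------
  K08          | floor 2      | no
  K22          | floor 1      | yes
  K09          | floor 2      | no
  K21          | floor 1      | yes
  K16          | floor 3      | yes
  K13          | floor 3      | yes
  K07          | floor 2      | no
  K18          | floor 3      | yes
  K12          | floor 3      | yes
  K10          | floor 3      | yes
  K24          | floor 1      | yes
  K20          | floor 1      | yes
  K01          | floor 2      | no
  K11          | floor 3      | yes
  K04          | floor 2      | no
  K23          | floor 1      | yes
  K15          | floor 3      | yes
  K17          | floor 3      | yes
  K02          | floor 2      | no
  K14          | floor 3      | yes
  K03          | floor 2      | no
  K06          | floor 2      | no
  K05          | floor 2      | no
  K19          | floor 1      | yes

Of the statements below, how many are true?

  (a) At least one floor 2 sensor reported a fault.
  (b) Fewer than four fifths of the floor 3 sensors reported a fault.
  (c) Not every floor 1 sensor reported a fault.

(a) floor 2: |A| = 9, |A ∩ B| = 0; needs A ∩ B ≠ ∅ (|A ∩ B| ≥ 1) — false.
(b) floor 3: |A| = 9, |A ∩ B| = 9; needs |A ∩ B| / |A| < 4/5 — false.
(c) floor 1: |A| = 6, |A ∩ B| = 6; needs A ⊄ B (|A ∖ B| ≥ 1) — false.

0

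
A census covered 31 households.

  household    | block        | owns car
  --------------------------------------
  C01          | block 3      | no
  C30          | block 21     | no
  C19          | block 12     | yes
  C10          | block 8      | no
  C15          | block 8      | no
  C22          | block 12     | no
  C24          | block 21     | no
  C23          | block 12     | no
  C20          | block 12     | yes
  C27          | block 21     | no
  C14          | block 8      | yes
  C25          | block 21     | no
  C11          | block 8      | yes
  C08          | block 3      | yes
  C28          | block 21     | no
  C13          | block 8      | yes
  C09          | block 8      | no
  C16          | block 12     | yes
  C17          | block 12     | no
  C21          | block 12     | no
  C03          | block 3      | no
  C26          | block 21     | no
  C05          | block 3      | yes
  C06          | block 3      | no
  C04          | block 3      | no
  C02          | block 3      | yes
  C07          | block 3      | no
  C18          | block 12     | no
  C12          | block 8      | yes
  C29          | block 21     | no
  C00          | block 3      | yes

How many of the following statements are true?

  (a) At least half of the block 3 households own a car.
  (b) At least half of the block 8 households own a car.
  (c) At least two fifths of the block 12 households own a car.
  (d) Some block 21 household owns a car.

1

(a) block 3: |A| = 9, |A ∩ B| = 4; needs |A ∩ B| ≥ |A ∖ B| — false.
(b) block 8: |A| = 7, |A ∩ B| = 4; needs |A ∩ B| ≥ |A ∖ B| — true.
(c) block 12: |A| = 8, |A ∩ B| = 3; needs |A ∩ B| / |A| ≥ 2/5 — false.
(d) block 21: |A| = 7, |A ∩ B| = 0; needs A ∩ B ≠ ∅ (|A ∩ B| ≥ 1) — false.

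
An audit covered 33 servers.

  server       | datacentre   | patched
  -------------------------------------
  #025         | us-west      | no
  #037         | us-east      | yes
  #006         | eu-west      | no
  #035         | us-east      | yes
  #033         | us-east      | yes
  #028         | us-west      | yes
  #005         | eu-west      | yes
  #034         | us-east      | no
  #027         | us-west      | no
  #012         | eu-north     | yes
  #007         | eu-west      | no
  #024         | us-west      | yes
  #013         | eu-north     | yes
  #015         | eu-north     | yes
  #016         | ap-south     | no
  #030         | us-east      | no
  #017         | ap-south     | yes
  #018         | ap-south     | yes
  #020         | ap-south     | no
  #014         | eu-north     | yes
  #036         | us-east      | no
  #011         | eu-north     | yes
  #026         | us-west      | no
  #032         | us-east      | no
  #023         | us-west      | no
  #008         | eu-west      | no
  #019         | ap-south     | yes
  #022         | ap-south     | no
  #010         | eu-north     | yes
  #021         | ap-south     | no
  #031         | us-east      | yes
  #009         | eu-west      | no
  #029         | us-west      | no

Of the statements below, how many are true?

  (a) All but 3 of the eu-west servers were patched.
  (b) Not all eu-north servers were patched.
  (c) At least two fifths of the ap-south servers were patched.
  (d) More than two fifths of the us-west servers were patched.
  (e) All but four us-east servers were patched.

2

(a) eu-west: |A| = 5, |A ∩ B| = 1; needs |A ∖ B| = 3 — false.
(b) eu-north: |A| = 6, |A ∩ B| = 6; needs A ⊄ B (|A ∖ B| ≥ 1) — false.
(c) ap-south: |A| = 7, |A ∩ B| = 3; needs |A ∩ B| / |A| ≥ 2/5 — true.
(d) us-west: |A| = 7, |A ∩ B| = 2; needs |A ∩ B| / |A| > 2/5 — false.
(e) us-east: |A| = 8, |A ∩ B| = 4; needs |A ∖ B| = 4 — true.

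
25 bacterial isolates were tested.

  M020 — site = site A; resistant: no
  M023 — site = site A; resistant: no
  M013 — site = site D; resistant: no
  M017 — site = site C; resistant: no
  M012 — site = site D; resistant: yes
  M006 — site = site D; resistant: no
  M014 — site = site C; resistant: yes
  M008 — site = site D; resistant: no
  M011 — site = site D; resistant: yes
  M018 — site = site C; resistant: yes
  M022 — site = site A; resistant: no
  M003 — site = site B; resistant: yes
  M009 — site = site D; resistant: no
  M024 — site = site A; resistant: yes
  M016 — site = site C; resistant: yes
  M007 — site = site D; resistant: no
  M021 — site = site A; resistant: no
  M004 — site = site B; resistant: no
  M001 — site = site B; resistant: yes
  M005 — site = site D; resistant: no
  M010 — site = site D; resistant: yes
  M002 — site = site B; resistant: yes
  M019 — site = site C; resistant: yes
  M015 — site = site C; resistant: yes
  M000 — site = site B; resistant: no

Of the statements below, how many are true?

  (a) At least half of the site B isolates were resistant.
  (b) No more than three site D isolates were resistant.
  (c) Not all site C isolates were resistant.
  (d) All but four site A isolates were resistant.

4

(a) site B: |A| = 5, |A ∩ B| = 3; needs |A ∩ B| ≥ |A ∖ B| — true.
(b) site D: |A| = 9, |A ∩ B| = 3; needs |A ∩ B| ≤ 3 — true.
(c) site C: |A| = 6, |A ∩ B| = 5; needs A ⊄ B (|A ∖ B| ≥ 1) — true.
(d) site A: |A| = 5, |A ∩ B| = 1; needs |A ∖ B| = 4 — true.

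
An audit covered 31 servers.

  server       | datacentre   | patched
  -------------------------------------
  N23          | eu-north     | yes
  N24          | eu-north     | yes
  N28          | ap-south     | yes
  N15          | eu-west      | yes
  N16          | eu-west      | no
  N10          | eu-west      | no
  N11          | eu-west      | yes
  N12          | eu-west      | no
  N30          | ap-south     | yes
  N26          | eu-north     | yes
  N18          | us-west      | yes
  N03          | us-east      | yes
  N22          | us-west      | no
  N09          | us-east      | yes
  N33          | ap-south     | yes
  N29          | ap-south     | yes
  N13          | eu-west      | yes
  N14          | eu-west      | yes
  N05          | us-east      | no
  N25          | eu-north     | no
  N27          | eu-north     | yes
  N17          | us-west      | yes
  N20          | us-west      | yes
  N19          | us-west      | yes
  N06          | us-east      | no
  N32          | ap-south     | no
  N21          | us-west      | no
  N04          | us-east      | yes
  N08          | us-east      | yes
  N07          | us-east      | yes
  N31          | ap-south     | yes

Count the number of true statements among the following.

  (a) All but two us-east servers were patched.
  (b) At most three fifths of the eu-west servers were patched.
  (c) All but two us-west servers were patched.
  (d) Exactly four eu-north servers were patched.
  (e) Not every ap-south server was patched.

(a) us-east: |A| = 7, |A ∩ B| = 5; needs |A ∖ B| = 2 — true.
(b) eu-west: |A| = 7, |A ∩ B| = 4; needs |A ∩ B| / |A| ≤ 3/5 — true.
(c) us-west: |A| = 6, |A ∩ B| = 4; needs |A ∖ B| = 2 — true.
(d) eu-north: |A| = 5, |A ∩ B| = 4; needs |A ∩ B| = 4 — true.
(e) ap-south: |A| = 6, |A ∩ B| = 5; needs A ⊄ B (|A ∖ B| ≥ 1) — true.

5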